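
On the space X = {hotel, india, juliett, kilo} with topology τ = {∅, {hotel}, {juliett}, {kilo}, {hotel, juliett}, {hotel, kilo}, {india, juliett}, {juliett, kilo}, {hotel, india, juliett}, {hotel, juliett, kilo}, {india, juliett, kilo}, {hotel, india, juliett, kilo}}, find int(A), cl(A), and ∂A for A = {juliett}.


int(A) = {juliett}, cl(A) = {india, juliett}, ∂A = {india}.

Closed sets in (X, τ) are complements of opens:
  closed(X, τ) = {∅, {hotel}, {india}, {kilo}, {hotel, india}, {hotel, kilo}, {india, juliett}, {india, kilo}, {hotel, india, juliett}, {hotel, india, kilo}, {india, juliett, kilo}, {hotel, india, juliett, kilo}}.
int(A) = ⋃ {U ∈ τ : U ⊆ A}. Opens contained in A: ∅, {juliett}.
Taking the union of these: int(A) = {juliett}.
cl(A) = ⋂ {C closed : A ⊆ C}. Closed sets containing A: {india, juliett}, {hotel, india, juliett}, {india, juliett, kilo}, {hotel, india, juliett, kilo}.
Intersecting these: cl(A) = {india, juliett}.
∂A = cl(A) ∖ int(A) = {india, juliett} ∖ {juliett} = {india}.


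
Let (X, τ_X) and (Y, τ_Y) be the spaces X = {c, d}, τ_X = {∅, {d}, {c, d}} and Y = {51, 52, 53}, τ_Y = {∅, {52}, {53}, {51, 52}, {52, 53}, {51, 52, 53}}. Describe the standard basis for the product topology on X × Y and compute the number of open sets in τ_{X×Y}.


Basis B = {∅ × ∅, {d} × {52}, {d} × {53}, {c, d} × {52}, {c, d} × {53}, {d} × {51, 52}, {d} × {52, 53}, {d} × {51, 52, 53}, {c, d} × {51, 52}, {c, d} × {52, 53}, {c, d} × {51, 52, 53}}; |τ_{X×Y}| = 18.

Enumerate products U × V with U ∈ τ_X, V ∈ τ_Y (deduplicated):
  ∅ × ∅ = {} (∅)
  {d} × {52} = {(d,52)}
  {d} × {53} = {(d,53)}
  {c, d} × {52} = {(c,52), (d,52)}
  {c, d} × {53} = {(c,53), (d,53)}
  {d} × {51, 52} = {(d,51), (d,52)}
  {d} × {52, 53} = {(d,52), (d,53)}
  {d} × {51, 52, 53} = {(d,51), (d,52), (d,53)}
  {c, d} × {51, 52} = {(c,51), (c,52), (d,51), (d,52)}
  {c, d} × {52, 53} = {(c,52), (c,53), (d,52), (d,53)}
  {c, d} × {51, 52, 53} = {(c,51), (c,52), (c,53), (d,51), (d,52), (d,53)}
These 11 distinct sets form the basis B.
Close under arbitrary unions to get τ_{X×Y}; counting gives |τ_{X×Y}| = 18.


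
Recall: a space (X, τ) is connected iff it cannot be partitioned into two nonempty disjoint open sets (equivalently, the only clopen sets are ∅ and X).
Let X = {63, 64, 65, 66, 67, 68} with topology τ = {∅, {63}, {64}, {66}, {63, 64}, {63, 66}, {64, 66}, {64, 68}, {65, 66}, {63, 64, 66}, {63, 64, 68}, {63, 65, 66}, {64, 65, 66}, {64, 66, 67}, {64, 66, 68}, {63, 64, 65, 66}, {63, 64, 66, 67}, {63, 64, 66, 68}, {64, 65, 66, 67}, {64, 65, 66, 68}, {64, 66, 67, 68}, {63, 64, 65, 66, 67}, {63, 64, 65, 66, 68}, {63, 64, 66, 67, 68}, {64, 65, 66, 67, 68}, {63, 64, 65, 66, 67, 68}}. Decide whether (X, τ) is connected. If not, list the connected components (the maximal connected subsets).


(X, τ) is disconnected; components = [{63}, {64, 65, 66, 67, 68}].

Find clopen sets (U ∈ τ with X ∖ U ∈ τ):
  U = ∅, X ∖ U = {63, 64, 65, 66, 67, 68} — both open, so U is clopen.
  U = {63}, X ∖ U = {64, 65, 66, 67, 68} — both open, so U is clopen.
  U = {64, 65, 66, 67, 68}, X ∖ U = {63} — both open, so U is clopen.
  U = {63, 64, 65, 66, 67, 68}, X ∖ U = ∅ — both open, so U is clopen.
Nontrivial clopen(s) exist: e.g. {64, 65, 66, 67, 68}. So (X, τ) is disconnected.
Compute connected components by grouping points that agree on all clopens:
  component: {63}
  component: {64, 65, 66, 67, 68}


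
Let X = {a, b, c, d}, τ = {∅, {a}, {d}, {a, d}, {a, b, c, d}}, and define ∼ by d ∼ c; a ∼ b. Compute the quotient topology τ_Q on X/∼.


X/∼ = {[a=b], [c=d]}; |τ_Q| = 2.

Equivalence classes: [a=b], [c=d].
Quotient map π: X → X/∼ sends a ↦ [a=b], b ↦ [a=b], c ↦ [c=d], d ↦ [c=d].
For each subset V ⊆ X/∼, compute π^{-1}(V) ⊆ X and check whether π^{-1}(V) ∈ τ. V is open in τ_Q iff π^{-1}(V) ∈ τ.
  V = {}: π^{-1}(V) = ∅ ∈ τ ✓.
  V = {[a=b]}: π^{-1}(V) = {a, b} ∉ τ ✗.
  V = {[c=d]}: π^{-1}(V) = {c, d} ∉ τ ✗.
  V = {[a=b], [c=d]}: π^{-1}(V) = {a, b, c, d} ∈ τ ✓.
Open sets in the quotient: τ_Q = {{}, {[a=b], [c=d]}} (2 elements).


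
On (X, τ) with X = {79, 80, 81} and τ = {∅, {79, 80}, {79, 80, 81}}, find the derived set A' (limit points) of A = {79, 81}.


A' = {80, 81}

For each x ∈ X, list the open sets U ∈ τ with x ∈ U, then check whether U ∩ (A ∖ {x}) ≠ ∅ for every such U.
  x = 79: open {79, 80} ∋ x has {79, 80} ∩ (A ∖ {79}) = ∅, so x is NOT a limit point.
  x = 80: opens ∋ x are {79, 80}, {79, 80, 81}; each meets A ∖ {80}, so x IS a limit point.
  x = 81: opens ∋ x are {79, 80, 81}; each meets A ∖ {81}, so x IS a limit point.
Collecting: A' = {80, 81}.


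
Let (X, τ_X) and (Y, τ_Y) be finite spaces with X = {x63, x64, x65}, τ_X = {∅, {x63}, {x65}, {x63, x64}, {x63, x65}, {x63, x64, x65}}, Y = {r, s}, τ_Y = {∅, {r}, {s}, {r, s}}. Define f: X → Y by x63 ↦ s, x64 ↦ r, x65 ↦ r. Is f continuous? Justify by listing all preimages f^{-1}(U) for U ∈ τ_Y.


f is NOT continuous.

Compute f^{-1}(U) for each U ∈ τ_Y:
  U = ∅: f^{-1}(U) = ∅ ∈ τ_X ✓.
  U = {r}: f^{-1}(U) = {x64, x65} ∉ τ_X ✗.
  U = {s}: f^{-1}(U) = {x63} ∈ τ_X ✓.
  U = {r, s}: f^{-1}(U) = {x63, x64, x65} ∈ τ_X ✓.
Found U = {r} with f^{-1}(U) = {x64, x65} not in τ_X. Therefore f is NOT continuous.


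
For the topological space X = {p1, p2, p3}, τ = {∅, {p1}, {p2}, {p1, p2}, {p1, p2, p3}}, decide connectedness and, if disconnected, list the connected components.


(X, τ) is connected.

Find clopen sets (U ∈ τ with X ∖ U ∈ τ):
  U = ∅, X ∖ U = {p1, p2, p3} — both open, so U is clopen.
  U = {p1, p2, p3}, X ∖ U = ∅ — both open, so U is clopen.
Only trivial clopens (∅ and X) exist, so (X, τ) is connected.
Compute connected components by grouping points that agree on all clopens:
  component: {p1, p2, p3}


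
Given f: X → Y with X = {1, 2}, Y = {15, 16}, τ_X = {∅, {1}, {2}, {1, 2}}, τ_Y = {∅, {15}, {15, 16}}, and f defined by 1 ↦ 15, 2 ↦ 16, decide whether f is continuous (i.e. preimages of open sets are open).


f IS continuous.

Compute f^{-1}(U) for each U ∈ τ_Y:
  U = ∅: f^{-1}(U) = ∅ ∈ τ_X ✓.
  U = {15}: f^{-1}(U) = {1} ∈ τ_X ✓.
  U = {15, 16}: f^{-1}(U) = {1, 2} ∈ τ_X ✓.
Every preimage lies in τ_X, so f IS continuous.


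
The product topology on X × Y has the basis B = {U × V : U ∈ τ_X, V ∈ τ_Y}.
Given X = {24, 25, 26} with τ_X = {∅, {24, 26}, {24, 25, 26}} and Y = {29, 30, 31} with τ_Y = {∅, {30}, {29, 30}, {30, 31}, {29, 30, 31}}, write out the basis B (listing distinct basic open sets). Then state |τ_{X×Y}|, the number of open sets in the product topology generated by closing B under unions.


Basis B = {∅ × ∅, {24, 26} × {30}, {24, 25, 26} × {30}, {24, 26} × {29, 30}, {24, 26} × {30, 31}, {24, 26} × {29, 30, 31}, {24, 25, 26} × {29, 30}, {24, 25, 26} × {30, 31}, {24, 25, 26} × {29, 30, 31}}; |τ_{X×Y}| = 14.

Enumerate products U × V with U ∈ τ_X, V ∈ τ_Y (deduplicated):
  ∅ × ∅ = {} (∅)
  {24, 26} × {30} = {(24,30), (26,30)}
  {24, 25, 26} × {30} = {(24,30), (25,30), (26,30)}
  {24, 26} × {29, 30} = {(24,29), (24,30), (26,29), (26,30)}
  {24, 26} × {30, 31} = {(24,30), (24,31), (26,30), (26,31)}
  {24, 26} × {29, 30, 31} = {(24,29), (24,30), (24,31), (26,29), (26,30), (26,31)}
  {24, 25, 26} × {29, 30} = {(24,29), (24,30), (25,29), (25,30), (26,29), (26,30)}
  {24, 25, 26} × {30, 31} = {(24,30), (24,31), (25,30), (25,31), (26,30), (26,31)}
  {24, 25, 26} × {29, 30, 31} = {(24,29), (24,30), (24,31), (25,29), (25,30), (25,31), (26,29), (26,30), (26,31)}
These 9 distinct sets form the basis B.
Close under arbitrary unions to get τ_{X×Y}; counting gives |τ_{X×Y}| = 14.


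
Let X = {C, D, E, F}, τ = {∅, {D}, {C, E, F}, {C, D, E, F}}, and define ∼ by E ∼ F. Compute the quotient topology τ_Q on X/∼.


X/∼ = {[C], [D], [E=F]}; |τ_Q| = 4.

Equivalence classes: [C], [D], [E=F].
Quotient map π: X → X/∼ sends C ↦ [C], D ↦ [D], E ↦ [E=F], F ↦ [E=F].
For each subset V ⊆ X/∼, compute π^{-1}(V) ⊆ X and check whether π^{-1}(V) ∈ τ. V is open in τ_Q iff π^{-1}(V) ∈ τ.
  V = {}: π^{-1}(V) = ∅ ∈ τ ✓.
  V = {[C]}: π^{-1}(V) = {C} ∉ τ ✗.
  V = {[D]}: π^{-1}(V) = {D} ∈ τ ✓.
  V = {[C], [D]}: π^{-1}(V) = {C, D} ∉ τ ✗.
  V = {[E=F]}: π^{-1}(V) = {E, F} ∉ τ ✗.
  V = {[C], [E=F]}: π^{-1}(V) = {C, E, F} ∈ τ ✓.
  V = {[D], [E=F]}: π^{-1}(V) = {D, E, F} ∉ τ ✗.
  V = {[C], [D], [E=F]}: π^{-1}(V) = {C, D, E, F} ∈ τ ✓.
Open sets in the quotient: τ_Q = {{}, {[D]}, {[C], [E=F]}, {[C], [D], [E=F]}} (4 elements).


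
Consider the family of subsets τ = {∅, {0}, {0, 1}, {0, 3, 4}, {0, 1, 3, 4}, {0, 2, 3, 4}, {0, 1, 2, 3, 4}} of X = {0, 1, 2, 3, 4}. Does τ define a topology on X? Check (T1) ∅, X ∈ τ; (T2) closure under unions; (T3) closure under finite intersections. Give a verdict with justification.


τ IS a topology on X.

Axiom (T1): ∅ ∈ τ? Yes; X ∈ τ? Yes.
Axiom (T2/T3): check pairwise unions and intersections of members of τ.
All pairwise intersections and unions checked — each lies in τ. Therefore τ satisfies (T1), (T2), (T3): it IS a topology on X.


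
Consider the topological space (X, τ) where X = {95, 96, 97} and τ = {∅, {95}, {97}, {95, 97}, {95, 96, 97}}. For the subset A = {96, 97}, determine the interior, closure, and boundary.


int(A) = {97}, cl(A) = {96, 97}, ∂A = {96}.

Closed sets in (X, τ) are complements of opens:
  closed(X, τ) = {∅, {96}, {95, 96}, {96, 97}, {95, 96, 97}}.
int(A) = ⋃ {U ∈ τ : U ⊆ A}. Opens contained in A: ∅, {97}.
Taking the union of these: int(A) = {97}.
cl(A) = ⋂ {C closed : A ⊆ C}. Closed sets containing A: {96, 97}, {95, 96, 97}.
Intersecting these: cl(A) = {96, 97}.
∂A = cl(A) ∖ int(A) = {96, 97} ∖ {97} = {96}.


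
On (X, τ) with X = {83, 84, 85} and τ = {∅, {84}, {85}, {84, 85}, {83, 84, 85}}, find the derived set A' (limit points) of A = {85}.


A' = {83}

For each x ∈ X, list the open sets U ∈ τ with x ∈ U, then check whether U ∩ (A ∖ {x}) ≠ ∅ for every such U.
  x = 83: opens ∋ x are {83, 84, 85}; each meets A ∖ {83}, so x IS a limit point.
  x = 84: open {84} ∋ x has {84} ∩ (A ∖ {84}) = ∅, so x is NOT a limit point.
  x = 85: open {85} ∋ x has {85} ∩ (A ∖ {85}) = ∅, so x is NOT a limit point.
Collecting: A' = {83}.


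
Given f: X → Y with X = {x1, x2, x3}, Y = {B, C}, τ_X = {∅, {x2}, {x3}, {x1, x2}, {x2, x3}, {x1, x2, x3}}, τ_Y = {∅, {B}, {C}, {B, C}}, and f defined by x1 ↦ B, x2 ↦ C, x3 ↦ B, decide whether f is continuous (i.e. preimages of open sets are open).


f is NOT continuous.

Compute f^{-1}(U) for each U ∈ τ_Y:
  U = ∅: f^{-1}(U) = ∅ ∈ τ_X ✓.
  U = {B}: f^{-1}(U) = {x1, x3} ∉ τ_X ✗.
  U = {C}: f^{-1}(U) = {x2} ∈ τ_X ✓.
  U = {B, C}: f^{-1}(U) = {x1, x2, x3} ∈ τ_X ✓.
Found U = {B} with f^{-1}(U) = {x1, x3} not in τ_X. Therefore f is NOT continuous.


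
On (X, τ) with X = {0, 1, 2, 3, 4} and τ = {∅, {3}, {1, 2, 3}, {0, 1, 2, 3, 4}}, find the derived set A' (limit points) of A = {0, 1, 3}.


A' = {0, 1, 2, 4}

For each x ∈ X, list the open sets U ∈ τ with x ∈ U, then check whether U ∩ (A ∖ {x}) ≠ ∅ for every such U.
  x = 0: opens ∋ x are {0, 1, 2, 3, 4}; each meets A ∖ {0}, so x IS a limit point.
  x = 1: opens ∋ x are {1, 2, 3}, {0, 1, 2, 3, 4}; each meets A ∖ {1}, so x IS a limit point.
  x = 2: opens ∋ x are {1, 2, 3}, {0, 1, 2, 3, 4}; each meets A ∖ {2}, so x IS a limit point.
  x = 3: open {3} ∋ x has {3} ∩ (A ∖ {3}) = ∅, so x is NOT a limit point.
  x = 4: opens ∋ x are {0, 1, 2, 3, 4}; each meets A ∖ {4}, so x IS a limit point.
Collecting: A' = {0, 1, 2, 4}.


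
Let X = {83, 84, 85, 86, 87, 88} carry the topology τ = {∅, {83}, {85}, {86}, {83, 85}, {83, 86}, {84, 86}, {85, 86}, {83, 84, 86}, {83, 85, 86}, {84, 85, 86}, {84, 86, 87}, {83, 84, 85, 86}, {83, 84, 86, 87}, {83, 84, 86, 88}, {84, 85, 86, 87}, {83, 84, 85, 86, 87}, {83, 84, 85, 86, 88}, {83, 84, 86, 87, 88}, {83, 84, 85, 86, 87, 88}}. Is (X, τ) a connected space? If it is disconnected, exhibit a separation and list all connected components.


(X, τ) is disconnected; components = [{85}, {83, 84, 86, 87, 88}].

Find clopen sets (U ∈ τ with X ∖ U ∈ τ):
  U = ∅, X ∖ U = {83, 84, 85, 86, 87, 88} — both open, so U is clopen.
  U = {85}, X ∖ U = {83, 84, 86, 87, 88} — both open, so U is clopen.
  U = {83, 84, 86, 87, 88}, X ∖ U = {85} — both open, so U is clopen.
  U = {83, 84, 85, 86, 87, 88}, X ∖ U = ∅ — both open, so U is clopen.
Nontrivial clopen(s) exist: e.g. {85}. So (X, τ) is disconnected.
Compute connected components by grouping points that agree on all clopens:
  component: {85}
  component: {83, 84, 86, 87, 88}


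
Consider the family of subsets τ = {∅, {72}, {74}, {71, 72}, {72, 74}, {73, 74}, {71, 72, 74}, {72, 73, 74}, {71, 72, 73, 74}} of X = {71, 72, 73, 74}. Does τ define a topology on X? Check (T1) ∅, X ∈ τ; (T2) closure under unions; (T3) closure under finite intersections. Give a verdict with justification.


τ IS a topology on X.

Axiom (T1): ∅ ∈ τ? Yes; X ∈ τ? Yes.
Axiom (T2/T3): check pairwise unions and intersections of members of τ.
All pairwise intersections and unions checked — each lies in τ. Therefore τ satisfies (T1), (T2), (T3): it IS a topology on X.


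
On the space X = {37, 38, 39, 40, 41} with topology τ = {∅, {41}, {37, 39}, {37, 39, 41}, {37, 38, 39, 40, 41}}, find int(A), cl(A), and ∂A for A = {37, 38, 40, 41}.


int(A) = {41}, cl(A) = {37, 38, 39, 40, 41}, ∂A = {37, 38, 39, 40}.

Closed sets in (X, τ) are complements of opens:
  closed(X, τ) = {∅, {38, 40}, {38, 40, 41}, {37, 38, 39, 40}, {37, 38, 39, 40, 41}}.
int(A) = ⋃ {U ∈ τ : U ⊆ A}. Opens contained in A: ∅, {41}.
Taking the union of these: int(A) = {41}.
cl(A) = ⋂ {C closed : A ⊆ C}. Closed sets containing A: {37, 38, 39, 40, 41}.
Intersecting these: cl(A) = {37, 38, 39, 40, 41}.
∂A = cl(A) ∖ int(A) = {37, 38, 39, 40, 41} ∖ {41} = {37, 38, 39, 40}.


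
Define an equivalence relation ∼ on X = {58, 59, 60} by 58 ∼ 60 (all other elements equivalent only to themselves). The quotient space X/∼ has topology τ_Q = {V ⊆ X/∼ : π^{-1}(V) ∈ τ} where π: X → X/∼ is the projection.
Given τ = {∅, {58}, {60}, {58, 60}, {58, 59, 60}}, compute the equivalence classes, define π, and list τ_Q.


X/∼ = {[58=60], [59]}; |τ_Q| = 3.

Equivalence classes: [58=60], [59].
Quotient map π: X → X/∼ sends 58 ↦ [58=60], 59 ↦ [59], 60 ↦ [58=60].
For each subset V ⊆ X/∼, compute π^{-1}(V) ⊆ X and check whether π^{-1}(V) ∈ τ. V is open in τ_Q iff π^{-1}(V) ∈ τ.
  V = {}: π^{-1}(V) = ∅ ∈ τ ✓.
  V = {[58=60]}: π^{-1}(V) = {58, 60} ∈ τ ✓.
  V = {[59]}: π^{-1}(V) = {59} ∉ τ ✗.
  V = {[58=60], [59]}: π^{-1}(V) = {58, 59, 60} ∈ τ ✓.
Open sets in the quotient: τ_Q = {{}, {[58=60]}, {[58=60], [59]}} (3 elements).


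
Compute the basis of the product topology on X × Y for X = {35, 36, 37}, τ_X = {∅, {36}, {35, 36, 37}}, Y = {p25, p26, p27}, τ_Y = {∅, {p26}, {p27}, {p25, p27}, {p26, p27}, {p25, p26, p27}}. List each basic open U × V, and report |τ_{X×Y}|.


Basis B = {∅ × ∅, {36} × {p26}, {36} × {p27}, {36} × {p25, p27}, {36} × {p26, p27}, {35, 36, 37} × {p26}, {35, 36, 37} × {p27}, {36} × {p25, p26, p27}, {35, 36, 37} × {p25, p27}, {35, 36, 37} × {p26, p27}, {35, 36, 37} × {p25, p26, p27}}; |τ_{X×Y}| = 18.

Enumerate products U × V with U ∈ τ_X, V ∈ τ_Y (deduplicated):
  ∅ × ∅ = {} (∅)
  {36} × {p26} = {(36,p26)}
  {36} × {p27} = {(36,p27)}
  {36} × {p25, p27} = {(36,p25), (36,p27)}
  {36} × {p26, p27} = {(36,p26), (36,p27)}
  {35, 36, 37} × {p26} = {(35,p26), (36,p26), (37,p26)}
  {35, 36, 37} × {p27} = {(35,p27), (36,p27), (37,p27)}
  {36} × {p25, p26, p27} = {(36,p25), (36,p26), (36,p27)}
  {35, 36, 37} × {p25, p27} = {(35,p25), (35,p27), (36,p25), (36,p27), (37,p25), (37,p27)}
  {35, 36, 37} × {p26, p27} = {(35,p26), (35,p27), (36,p26), (36,p27), (37,p26), (37,p27)}
  {35, 36, 37} × {p25, p26, p27} = {(35,p25), (35,p26), (35,p27), (36,p25), (36,p26), (36,p27), (37,p25), (37,p26), (37,p27)}
These 11 distinct sets form the basis B.
Close under arbitrary unions to get τ_{X×Y}; counting gives |τ_{X×Y}| = 18.


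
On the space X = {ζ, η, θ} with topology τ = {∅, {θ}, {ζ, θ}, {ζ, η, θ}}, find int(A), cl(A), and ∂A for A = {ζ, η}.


int(A) = ∅, cl(A) = {ζ, η}, ∂A = {ζ, η}.

Closed sets in (X, τ) are complements of opens:
  closed(X, τ) = {∅, {η}, {ζ, η}, {ζ, η, θ}}.
int(A) = ⋃ {U ∈ τ : U ⊆ A}. Opens contained in A: ∅.
Taking the union of these: int(A) = ∅.
cl(A) = ⋂ {C closed : A ⊆ C}. Closed sets containing A: {ζ, η}, {ζ, η, θ}.
Intersecting these: cl(A) = {ζ, η}.
∂A = cl(A) ∖ int(A) = {ζ, η} ∖ ∅ = {ζ, η}.


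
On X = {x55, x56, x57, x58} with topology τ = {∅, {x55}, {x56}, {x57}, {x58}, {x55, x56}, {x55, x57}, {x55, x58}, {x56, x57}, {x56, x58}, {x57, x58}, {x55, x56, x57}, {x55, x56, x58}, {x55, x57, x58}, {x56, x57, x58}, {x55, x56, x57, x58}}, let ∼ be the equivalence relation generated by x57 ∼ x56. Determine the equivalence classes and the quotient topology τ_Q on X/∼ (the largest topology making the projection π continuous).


X/∼ = {[x55], [x56=x57], [x58]}; |τ_Q| = 8.

Equivalence classes: [x55], [x56=x57], [x58].
Quotient map π: X → X/∼ sends x55 ↦ [x55], x56 ↦ [x56=x57], x57 ↦ [x56=x57], x58 ↦ [x58].
For each subset V ⊆ X/∼, compute π^{-1}(V) ⊆ X and check whether π^{-1}(V) ∈ τ. V is open in τ_Q iff π^{-1}(V) ∈ τ.
  V = {}: π^{-1}(V) = ∅ ∈ τ ✓.
  V = {[x55]}: π^{-1}(V) = {x55} ∈ τ ✓.
  V = {[x56=x57]}: π^{-1}(V) = {x56, x57} ∈ τ ✓.
  V = {[x55], [x56=x57]}: π^{-1}(V) = {x55, x56, x57} ∈ τ ✓.
  V = {[x58]}: π^{-1}(V) = {x58} ∈ τ ✓.
  V = {[x55], [x58]}: π^{-1}(V) = {x55, x58} ∈ τ ✓.
  V = {[x56=x57], [x58]}: π^{-1}(V) = {x56, x57, x58} ∈ τ ✓.
  V = {[x55], [x56=x57], [x58]}: π^{-1}(V) = {x55, x56, x57, x58} ∈ τ ✓.
Open sets in the quotient: τ_Q = {{}, {[x55]}, {[x56=x57]}, {[x55], [x56=x57]}, {[x58]}, {[x55], [x58]}, {[x56=x57], [x58]}, {[x55], [x56=x57], [x58]}} (8 elements).


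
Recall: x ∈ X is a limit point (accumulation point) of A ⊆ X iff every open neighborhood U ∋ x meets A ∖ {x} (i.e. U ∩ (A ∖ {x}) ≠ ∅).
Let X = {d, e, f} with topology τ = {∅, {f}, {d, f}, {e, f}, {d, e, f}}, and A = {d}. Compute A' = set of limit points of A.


A' = ∅

For each x ∈ X, list the open sets U ∈ τ with x ∈ U, then check whether U ∩ (A ∖ {x}) ≠ ∅ for every such U.
  x = d: open {d, f} ∋ x has {d, f} ∩ (A ∖ {d}) = ∅, so x is NOT a limit point.
  x = e: open {e, f} ∋ x has {e, f} ∩ (A ∖ {e}) = ∅, so x is NOT a limit point.
  x = f: open {f} ∋ x has {f} ∩ (A ∖ {f}) = ∅, so x is NOT a limit point.
Collecting: A' = ∅.


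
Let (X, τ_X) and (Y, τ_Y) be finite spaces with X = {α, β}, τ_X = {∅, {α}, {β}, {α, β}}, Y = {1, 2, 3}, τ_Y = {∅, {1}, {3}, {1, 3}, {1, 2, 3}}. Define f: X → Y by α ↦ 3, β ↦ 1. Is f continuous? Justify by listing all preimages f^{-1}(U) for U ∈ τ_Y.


f IS continuous.

Compute f^{-1}(U) for each U ∈ τ_Y:
  U = ∅: f^{-1}(U) = ∅ ∈ τ_X ✓.
  U = {1}: f^{-1}(U) = {β} ∈ τ_X ✓.
  U = {3}: f^{-1}(U) = {α} ∈ τ_X ✓.
  U = {1, 3}: f^{-1}(U) = {α, β} ∈ τ_X ✓.
  U = {1, 2, 3}: f^{-1}(U) = {α, β} ∈ τ_X ✓.
Every preimage lies in τ_X, so f IS continuous.


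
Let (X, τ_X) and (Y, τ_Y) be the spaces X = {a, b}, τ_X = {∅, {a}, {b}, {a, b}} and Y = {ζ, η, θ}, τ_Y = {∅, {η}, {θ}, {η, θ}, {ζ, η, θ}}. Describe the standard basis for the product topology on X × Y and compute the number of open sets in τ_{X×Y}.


Basis B = {∅ × ∅, {a} × {η}, {a} × {θ}, {b} × {η}, {b} × {θ}, {a} × {η, θ}, {a, b} × {η}, {a, b} × {θ}, {b} × {η, θ}, {a} × {ζ, η, θ}, {b} × {ζ, η, θ}, {a, b} × {η, θ}, {a, b} × {ζ, η, θ}}; |τ_{X×Y}| = 25.

Enumerate products U × V with U ∈ τ_X, V ∈ τ_Y (deduplicated):
  ∅ × ∅ = {} (∅)
  {a} × {η} = {(a,η)}
  {a} × {θ} = {(a,θ)}
  {b} × {η} = {(b,η)}
  {b} × {θ} = {(b,θ)}
  {a} × {η, θ} = {(a,η), (a,θ)}
  {a, b} × {η} = {(a,η), (b,η)}
  {a, b} × {θ} = {(a,θ), (b,θ)}
  {b} × {η, θ} = {(b,η), (b,θ)}
  {a} × {ζ, η, θ} = {(a,ζ), (a,η), (a,θ)}
  {b} × {ζ, η, θ} = {(b,ζ), (b,η), (b,θ)}
  {a, b} × {η, θ} = {(a,η), (a,θ), (b,η), (b,θ)}
  {a, b} × {ζ, η, θ} = {(a,ζ), (a,η), (a,θ), (b,ζ), (b,η), (b,θ)}
These 13 distinct sets form the basis B.
Close under arbitrary unions to get τ_{X×Y}; counting gives |τ_{X×Y}| = 25.


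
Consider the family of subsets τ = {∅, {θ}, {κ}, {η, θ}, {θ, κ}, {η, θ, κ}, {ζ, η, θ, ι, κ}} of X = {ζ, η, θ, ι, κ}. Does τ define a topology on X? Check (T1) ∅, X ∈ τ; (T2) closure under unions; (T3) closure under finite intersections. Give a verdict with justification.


τ IS a topology on X.

Axiom (T1): ∅ ∈ τ? Yes; X ∈ τ? Yes.
Axiom (T2/T3): check pairwise unions and intersections of members of τ.
All pairwise intersections and unions checked — each lies in τ. Therefore τ satisfies (T1), (T2), (T3): it IS a topology on X.


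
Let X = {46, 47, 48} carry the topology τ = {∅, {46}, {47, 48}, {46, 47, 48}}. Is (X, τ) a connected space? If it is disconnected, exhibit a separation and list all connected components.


(X, τ) is disconnected; components = [{46}, {47, 48}].

Find clopen sets (U ∈ τ with X ∖ U ∈ τ):
  U = ∅, X ∖ U = {46, 47, 48} — both open, so U is clopen.
  U = {46}, X ∖ U = {47, 48} — both open, so U is clopen.
  U = {47, 48}, X ∖ U = {46} — both open, so U is clopen.
  U = {46, 47, 48}, X ∖ U = ∅ — both open, so U is clopen.
Nontrivial clopen(s) exist: e.g. {46}. So (X, τ) is disconnected.
Compute connected components by grouping points that agree on all clopens:
  component: {46}
  component: {47, 48}


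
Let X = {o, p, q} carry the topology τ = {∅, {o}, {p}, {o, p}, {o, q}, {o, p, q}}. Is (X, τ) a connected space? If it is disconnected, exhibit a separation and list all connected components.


(X, τ) is disconnected; components = [{p}, {o, q}].

Find clopen sets (U ∈ τ with X ∖ U ∈ τ):
  U = ∅, X ∖ U = {o, p, q} — both open, so U is clopen.
  U = {p}, X ∖ U = {o, q} — both open, so U is clopen.
  U = {o, q}, X ∖ U = {p} — both open, so U is clopen.
  U = {o, p, q}, X ∖ U = ∅ — both open, so U is clopen.
Nontrivial clopen(s) exist: e.g. {p}. So (X, τ) is disconnected.
Compute connected components by grouping points that agree on all clopens:
  component: {p}
  component: {o, q}


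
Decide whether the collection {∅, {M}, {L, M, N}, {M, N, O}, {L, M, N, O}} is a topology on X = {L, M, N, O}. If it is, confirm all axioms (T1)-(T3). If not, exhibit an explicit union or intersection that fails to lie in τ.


τ is NOT a topology on X.

Axiom (T1): ∅ ∈ τ? Yes; X ∈ τ? Yes.
Axiom (T2/T3): check pairwise unions and intersections of members of τ.
Counterexample for (T3): {L, M, N} ∩ {M, N, O} = {M, N} ∉ τ. Therefore τ is NOT a topology.


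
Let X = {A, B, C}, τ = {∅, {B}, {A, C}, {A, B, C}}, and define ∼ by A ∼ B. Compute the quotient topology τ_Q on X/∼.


X/∼ = {[A=B], [C]}; |τ_Q| = 2.

Equivalence classes: [A=B], [C].
Quotient map π: X → X/∼ sends A ↦ [A=B], B ↦ [A=B], C ↦ [C].
For each subset V ⊆ X/∼, compute π^{-1}(V) ⊆ X and check whether π^{-1}(V) ∈ τ. V is open in τ_Q iff π^{-1}(V) ∈ τ.
  V = {}: π^{-1}(V) = ∅ ∈ τ ✓.
  V = {[A=B]}: π^{-1}(V) = {A, B} ∉ τ ✗.
  V = {[C]}: π^{-1}(V) = {C} ∉ τ ✗.
  V = {[A=B], [C]}: π^{-1}(V) = {A, B, C} ∈ τ ✓.
Open sets in the quotient: τ_Q = {{}, {[A=B], [C]}} (2 elements).


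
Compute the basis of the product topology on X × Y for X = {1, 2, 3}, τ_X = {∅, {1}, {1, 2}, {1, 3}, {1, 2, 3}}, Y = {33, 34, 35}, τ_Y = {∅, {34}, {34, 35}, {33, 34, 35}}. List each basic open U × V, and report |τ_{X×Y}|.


Basis B = {∅ × ∅, {1} × {34}, {1} × {34, 35}, {1, 2} × {34}, {1, 3} × {34}, {1} × {33, 34, 35}, {1, 2, 3} × {34}, {1, 2} × {34, 35}, {1, 3} × {34, 35}, {1, 2} × {33, 34, 35}, {1, 3} × {33, 34, 35}, {1, 2, 3} × {34, 35}, {1, 2, 3} × {33, 34, 35}}; |τ_{X×Y}| = 30.

Enumerate products U × V with U ∈ τ_X, V ∈ τ_Y (deduplicated):
  ∅ × ∅ = {} (∅)
  {1} × {34} = {(1,34)}
  {1} × {34, 35} = {(1,34), (1,35)}
  {1, 2} × {34} = {(1,34), (2,34)}
  {1, 3} × {34} = {(1,34), (3,34)}
  {1} × {33, 34, 35} = {(1,33), (1,34), (1,35)}
  {1, 2, 3} × {34} = {(1,34), (2,34), (3,34)}
  {1, 2} × {34, 35} = {(1,34), (1,35), (2,34), (2,35)}
  {1, 3} × {34, 35} = {(1,34), (1,35), (3,34), (3,35)}
  {1, 2} × {33, 34, 35} = {(1,33), (1,34), (1,35), (2,33), (2,34), (2,35)}
  {1, 3} × {33, 34, 35} = {(1,33), (1,34), (1,35), (3,33), (3,34), (3,35)}
  {1, 2, 3} × {34, 35} = {(1,34), (1,35), (2,34), (2,35), (3,34), (3,35)}
  {1, 2, 3} × {33, 34, 35} = {(1,33), (1,34), (1,35), (2,33), (2,34), (2,35), (3,33), (3,34), (3,35)}
These 13 distinct sets form the basis B.
Close under arbitrary unions to get τ_{X×Y}; counting gives |τ_{X×Y}| = 30.


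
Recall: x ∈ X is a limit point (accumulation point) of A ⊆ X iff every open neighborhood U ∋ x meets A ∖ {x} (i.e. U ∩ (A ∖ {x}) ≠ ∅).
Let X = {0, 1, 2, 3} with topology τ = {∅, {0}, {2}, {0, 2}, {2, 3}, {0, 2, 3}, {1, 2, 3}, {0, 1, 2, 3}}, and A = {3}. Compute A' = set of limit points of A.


A' = {1}

For each x ∈ X, list the open sets U ∈ τ with x ∈ U, then check whether U ∩ (A ∖ {x}) ≠ ∅ for every such U.
  x = 0: open {0} ∋ x has {0} ∩ (A ∖ {0}) = ∅, so x is NOT a limit point.
  x = 1: opens ∋ x are {1, 2, 3}, {0, 1, 2, 3}; each meets A ∖ {1}, so x IS a limit point.
  x = 2: open {2} ∋ x has {2} ∩ (A ∖ {2}) = ∅, so x is NOT a limit point.
  x = 3: open {2, 3} ∋ x has {2, 3} ∩ (A ∖ {3}) = ∅, so x is NOT a limit point.
Collecting: A' = {1}.


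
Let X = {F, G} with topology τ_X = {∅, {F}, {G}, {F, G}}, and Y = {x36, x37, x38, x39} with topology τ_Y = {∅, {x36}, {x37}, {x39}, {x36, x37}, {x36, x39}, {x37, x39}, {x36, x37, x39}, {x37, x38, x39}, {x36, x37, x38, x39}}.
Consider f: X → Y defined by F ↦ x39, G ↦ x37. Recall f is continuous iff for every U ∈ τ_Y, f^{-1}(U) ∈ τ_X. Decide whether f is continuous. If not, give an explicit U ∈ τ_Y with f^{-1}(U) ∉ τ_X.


f IS continuous.

Compute f^{-1}(U) for each U ∈ τ_Y:
  U = ∅: f^{-1}(U) = ∅ ∈ τ_X ✓.
  U = {x36}: f^{-1}(U) = ∅ ∈ τ_X ✓.
  U = {x37}: f^{-1}(U) = {G} ∈ τ_X ✓.
  U = {x39}: f^{-1}(U) = {F} ∈ τ_X ✓.
  U = {x36, x37}: f^{-1}(U) = {G} ∈ τ_X ✓.
  U = {x36, x39}: f^{-1}(U) = {F} ∈ τ_X ✓.
  U = {x37, x39}: f^{-1}(U) = {F, G} ∈ τ_X ✓.
  U = {x36, x37, x39}: f^{-1}(U) = {F, G} ∈ τ_X ✓.
  U = {x37, x38, x39}: f^{-1}(U) = {F, G} ∈ τ_X ✓.
  U = {x36, x37, x38, x39}: f^{-1}(U) = {F, G} ∈ τ_X ✓.
Every preimage lies in τ_X, so f IS continuous.


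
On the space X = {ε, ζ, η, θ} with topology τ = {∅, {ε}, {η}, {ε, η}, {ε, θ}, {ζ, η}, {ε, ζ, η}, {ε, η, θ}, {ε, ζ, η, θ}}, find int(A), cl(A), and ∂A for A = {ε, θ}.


int(A) = {ε, θ}, cl(A) = {ε, θ}, ∂A = ∅.

Closed sets in (X, τ) are complements of opens:
  closed(X, τ) = {∅, {ζ}, {θ}, {ε, θ}, {ζ, η}, {ζ, θ}, {ε, ζ, θ}, {ζ, η, θ}, {ε, ζ, η, θ}}.
int(A) = ⋃ {U ∈ τ : U ⊆ A}. Opens contained in A: ∅, {ε}, {ε, θ}.
Taking the union of these: int(A) = {ε, θ}.
cl(A) = ⋂ {C closed : A ⊆ C}. Closed sets containing A: {ε, θ}, {ε, ζ, θ}, {ε, ζ, η, θ}.
Intersecting these: cl(A) = {ε, θ}.
∂A = cl(A) ∖ int(A) = {ε, θ} ∖ {ε, θ} = ∅.


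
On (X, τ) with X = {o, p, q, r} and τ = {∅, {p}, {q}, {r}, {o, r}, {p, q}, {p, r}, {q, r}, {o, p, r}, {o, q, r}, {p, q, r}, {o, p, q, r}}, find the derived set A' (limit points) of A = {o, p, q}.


A' = ∅

For each x ∈ X, list the open sets U ∈ τ with x ∈ U, then check whether U ∩ (A ∖ {x}) ≠ ∅ for every such U.
  x = o: open {o, r} ∋ x has {o, r} ∩ (A ∖ {o}) = ∅, so x is NOT a limit point.
  x = p: open {p} ∋ x has {p} ∩ (A ∖ {p}) = ∅, so x is NOT a limit point.
  x = q: open {q} ∋ x has {q} ∩ (A ∖ {q}) = ∅, so x is NOT a limit point.
  x = r: open {r} ∋ x has {r} ∩ (A ∖ {r}) = ∅, so x is NOT a limit point.
Collecting: A' = ∅.


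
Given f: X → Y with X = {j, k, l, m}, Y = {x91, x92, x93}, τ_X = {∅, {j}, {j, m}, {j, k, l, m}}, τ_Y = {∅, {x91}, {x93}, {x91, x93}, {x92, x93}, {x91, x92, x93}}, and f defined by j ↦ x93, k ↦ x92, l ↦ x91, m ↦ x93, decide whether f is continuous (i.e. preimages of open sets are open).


f is NOT continuous.

Compute f^{-1}(U) for each U ∈ τ_Y:
  U = ∅: f^{-1}(U) = ∅ ∈ τ_X ✓.
  U = {x91}: f^{-1}(U) = {l} ∉ τ_X ✗.
  U = {x93}: f^{-1}(U) = {j, m} ∈ τ_X ✓.
  U = {x91, x93}: f^{-1}(U) = {j, l, m} ∉ τ_X ✗.
  U = {x92, x93}: f^{-1}(U) = {j, k, m} ∉ τ_X ✗.
  U = {x91, x92, x93}: f^{-1}(U) = {j, k, l, m} ∈ τ_X ✓.
Found U = {x91} with f^{-1}(U) = {l} not in τ_X. Therefore f is NOT continuous.


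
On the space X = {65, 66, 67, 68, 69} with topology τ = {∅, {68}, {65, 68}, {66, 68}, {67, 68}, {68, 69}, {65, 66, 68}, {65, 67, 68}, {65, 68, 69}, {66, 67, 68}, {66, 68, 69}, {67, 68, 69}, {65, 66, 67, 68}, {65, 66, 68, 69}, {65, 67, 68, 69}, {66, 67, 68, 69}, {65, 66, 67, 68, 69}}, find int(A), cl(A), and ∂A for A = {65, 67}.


int(A) = ∅, cl(A) = {65, 67}, ∂A = {65, 67}.

Closed sets in (X, τ) are complements of opens:
  closed(X, τ) = {∅, {65}, {66}, {67}, {69}, {65, 66}, {65, 67}, {65, 69}, {66, 67}, {66, 69}, {67, 69}, {65, 66, 67}, {65, 66, 69}, {65, 67, 69}, {66, 67, 69}, {65, 66, 67, 69}, {65, 66, 67, 68, 69}}.
int(A) = ⋃ {U ∈ τ : U ⊆ A}. Opens contained in A: ∅.
Taking the union of these: int(A) = ∅.
cl(A) = ⋂ {C closed : A ⊆ C}. Closed sets containing A: {65, 67}, {65, 66, 67}, {65, 67, 69}, {65, 66, 67, 69}, {65, 66, 67, 68, 69}.
Intersecting these: cl(A) = {65, 67}.
∂A = cl(A) ∖ int(A) = {65, 67} ∖ ∅ = {65, 67}.


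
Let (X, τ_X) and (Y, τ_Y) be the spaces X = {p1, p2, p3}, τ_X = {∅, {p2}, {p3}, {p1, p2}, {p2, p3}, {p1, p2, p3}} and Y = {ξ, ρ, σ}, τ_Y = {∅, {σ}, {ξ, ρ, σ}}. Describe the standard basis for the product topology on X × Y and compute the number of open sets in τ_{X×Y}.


Basis B = {∅ × ∅, {p2} × {σ}, {p3} × {σ}, {p1, p2} × {σ}, {p2, p3} × {σ}, {p1, p2, p3} × {σ}, {p2} × {ξ, ρ, σ}, {p3} × {ξ, ρ, σ}, {p1, p2} × {ξ, ρ, σ}, {p2, p3} × {ξ, ρ, σ}, {p1, p2, p3} × {ξ, ρ, σ}}; |τ_{X×Y}| = 18.

Enumerate products U × V with U ∈ τ_X, V ∈ τ_Y (deduplicated):
  ∅ × ∅ = {} (∅)
  {p2} × {σ} = {(p2,σ)}
  {p3} × {σ} = {(p3,σ)}
  {p1, p2} × {σ} = {(p1,σ), (p2,σ)}
  {p2, p3} × {σ} = {(p2,σ), (p3,σ)}
  {p1, p2, p3} × {σ} = {(p1,σ), (p2,σ), (p3,σ)}
  {p2} × {ξ, ρ, σ} = {(p2,ξ), (p2,ρ), (p2,σ)}
  {p3} × {ξ, ρ, σ} = {(p3,ξ), (p3,ρ), (p3,σ)}
  {p1, p2} × {ξ, ρ, σ} = {(p1,ξ), (p1,ρ), (p1,σ), (p2,ξ), (p2,ρ), (p2,σ)}
  {p2, p3} × {ξ, ρ, σ} = {(p2,ξ), (p2,ρ), (p2,σ), (p3,ξ), (p3,ρ), (p3,σ)}
  {p1, p2, p3} × {ξ, ρ, σ} = {(p1,ξ), (p1,ρ), (p1,σ), (p2,ξ), (p2,ρ), (p2,σ), (p3,ξ), (p3,ρ), (p3,σ)}
These 11 distinct sets form the basis B.
Close under arbitrary unions to get τ_{X×Y}; counting gives |τ_{X×Y}| = 18.


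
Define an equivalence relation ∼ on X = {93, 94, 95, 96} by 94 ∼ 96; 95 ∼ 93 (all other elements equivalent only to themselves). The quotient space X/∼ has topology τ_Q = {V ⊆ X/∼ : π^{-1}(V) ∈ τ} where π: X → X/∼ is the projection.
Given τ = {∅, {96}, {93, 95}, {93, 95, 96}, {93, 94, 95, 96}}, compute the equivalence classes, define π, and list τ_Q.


X/∼ = {[93=95], [94=96]}; |τ_Q| = 3.

Equivalence classes: [93=95], [94=96].
Quotient map π: X → X/∼ sends 93 ↦ [93=95], 94 ↦ [94=96], 95 ↦ [93=95], 96 ↦ [94=96].
For each subset V ⊆ X/∼, compute π^{-1}(V) ⊆ X and check whether π^{-1}(V) ∈ τ. V is open in τ_Q iff π^{-1}(V) ∈ τ.
  V = {}: π^{-1}(V) = ∅ ∈ τ ✓.
  V = {[93=95]}: π^{-1}(V) = {93, 95} ∈ τ ✓.
  V = {[94=96]}: π^{-1}(V) = {94, 96} ∉ τ ✗.
  V = {[93=95], [94=96]}: π^{-1}(V) = {93, 94, 95, 96} ∈ τ ✓.
Open sets in the quotient: τ_Q = {{}, {[93=95]}, {[93=95], [94=96]}} (3 elements).


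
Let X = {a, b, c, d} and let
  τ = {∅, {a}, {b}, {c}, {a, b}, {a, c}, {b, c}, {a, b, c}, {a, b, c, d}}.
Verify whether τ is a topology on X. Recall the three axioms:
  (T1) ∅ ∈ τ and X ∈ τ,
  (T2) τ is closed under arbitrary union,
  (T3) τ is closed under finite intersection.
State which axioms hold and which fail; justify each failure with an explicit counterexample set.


τ IS a topology on X.

Axiom (T1): ∅ ∈ τ? Yes; X ∈ τ? Yes.
Axiom (T2/T3): check pairwise unions and intersections of members of τ.
All pairwise intersections and unions checked — each lies in τ. Therefore τ satisfies (T1), (T2), (T3): it IS a topology on X.


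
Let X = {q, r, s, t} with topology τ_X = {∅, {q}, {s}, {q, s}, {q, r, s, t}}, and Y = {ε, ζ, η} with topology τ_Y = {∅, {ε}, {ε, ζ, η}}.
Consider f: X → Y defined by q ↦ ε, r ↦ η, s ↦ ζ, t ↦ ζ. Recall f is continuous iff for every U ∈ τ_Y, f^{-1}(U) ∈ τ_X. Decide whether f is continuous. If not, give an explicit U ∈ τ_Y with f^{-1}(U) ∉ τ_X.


f IS continuous.

Compute f^{-1}(U) for each U ∈ τ_Y:
  U = ∅: f^{-1}(U) = ∅ ∈ τ_X ✓.
  U = {ε}: f^{-1}(U) = {q} ∈ τ_X ✓.
  U = {ε, ζ, η}: f^{-1}(U) = {q, r, s, t} ∈ τ_X ✓.
Every preimage lies in τ_X, so f IS continuous.


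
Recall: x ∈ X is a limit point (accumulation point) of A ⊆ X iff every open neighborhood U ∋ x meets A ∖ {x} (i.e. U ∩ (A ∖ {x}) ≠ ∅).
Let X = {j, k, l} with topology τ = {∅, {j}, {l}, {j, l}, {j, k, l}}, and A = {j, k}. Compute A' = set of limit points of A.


A' = {k}

For each x ∈ X, list the open sets U ∈ τ with x ∈ U, then check whether U ∩ (A ∖ {x}) ≠ ∅ for every such U.
  x = j: open {j} ∋ x has {j} ∩ (A ∖ {j}) = ∅, so x is NOT a limit point.
  x = k: opens ∋ x are {j, k, l}; each meets A ∖ {k}, so x IS a limit point.
  x = l: open {l} ∋ x has {l} ∩ (A ∖ {l}) = ∅, so x is NOT a limit point.
Collecting: A' = {k}.


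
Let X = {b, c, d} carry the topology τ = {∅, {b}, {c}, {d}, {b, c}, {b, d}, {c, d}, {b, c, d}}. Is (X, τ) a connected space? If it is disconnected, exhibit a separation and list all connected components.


(X, τ) is disconnected; components = [{b}, {c}, {d}].

Find clopen sets (U ∈ τ with X ∖ U ∈ τ):
  U = ∅, X ∖ U = {b, c, d} — both open, so U is clopen.
  U = {b}, X ∖ U = {c, d} — both open, so U is clopen.
  U = {c}, X ∖ U = {b, d} — both open, so U is clopen.
  U = {d}, X ∖ U = {b, c} — both open, so U is clopen.
  U = {b, c}, X ∖ U = {d} — both open, so U is clopen.
  U = {b, d}, X ∖ U = {c} — both open, so U is clopen.
  U = {c, d}, X ∖ U = {b} — both open, so U is clopen.
  U = {b, c, d}, X ∖ U = ∅ — both open, so U is clopen.
Nontrivial clopen(s) exist: e.g. {c}. So (X, τ) is disconnected.
Compute connected components by grouping points that agree on all clopens:
  component: {b}
  component: {c}
  component: {d}


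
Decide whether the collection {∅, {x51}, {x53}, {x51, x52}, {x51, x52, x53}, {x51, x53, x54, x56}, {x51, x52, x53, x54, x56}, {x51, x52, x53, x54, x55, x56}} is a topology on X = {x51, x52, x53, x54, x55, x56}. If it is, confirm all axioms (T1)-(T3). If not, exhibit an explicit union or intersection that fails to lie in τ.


τ is NOT a topology on X.

Axiom (T1): ∅ ∈ τ? Yes; X ∈ τ? Yes.
Axiom (T2/T3): check pairwise unions and intersections of members of τ.
Counterexample for (T2): {x51} ∪ {x53} = {x51, x53} ∉ τ. Therefore τ is NOT a topology.


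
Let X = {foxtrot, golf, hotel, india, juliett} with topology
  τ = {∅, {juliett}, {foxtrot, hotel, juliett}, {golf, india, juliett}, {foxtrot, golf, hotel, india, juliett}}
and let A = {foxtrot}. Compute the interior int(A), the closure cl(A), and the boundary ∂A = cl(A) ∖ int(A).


int(A) = ∅, cl(A) = {foxtrot, hotel}, ∂A = {foxtrot, hotel}.

Closed sets in (X, τ) are complements of opens:
  closed(X, τ) = {∅, {foxtrot, hotel}, {golf, india}, {foxtrot, golf, hotel, india}, {foxtrot, golf, hotel, india, juliett}}.
int(A) = ⋃ {U ∈ τ : U ⊆ A}. Opens contained in A: ∅.
Taking the union of these: int(A) = ∅.
cl(A) = ⋂ {C closed : A ⊆ C}. Closed sets containing A: {foxtrot, hotel}, {foxtrot, golf, hotel, india}, {foxtrot, golf, hotel, india, juliett}.
Intersecting these: cl(A) = {foxtrot, hotel}.
∂A = cl(A) ∖ int(A) = {foxtrot, hotel} ∖ ∅ = {foxtrot, hotel}.


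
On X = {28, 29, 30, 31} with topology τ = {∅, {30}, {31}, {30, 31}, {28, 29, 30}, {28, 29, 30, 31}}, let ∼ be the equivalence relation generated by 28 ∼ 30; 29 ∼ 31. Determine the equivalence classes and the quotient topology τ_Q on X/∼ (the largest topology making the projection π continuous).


X/∼ = {[28=30], [29=31]}; |τ_Q| = 2.

Equivalence classes: [28=30], [29=31].
Quotient map π: X → X/∼ sends 28 ↦ [28=30], 29 ↦ [29=31], 30 ↦ [28=30], 31 ↦ [29=31].
For each subset V ⊆ X/∼, compute π^{-1}(V) ⊆ X and check whether π^{-1}(V) ∈ τ. V is open in τ_Q iff π^{-1}(V) ∈ τ.
  V = {}: π^{-1}(V) = ∅ ∈ τ ✓.
  V = {[28=30]}: π^{-1}(V) = {28, 30} ∉ τ ✗.
  V = {[29=31]}: π^{-1}(V) = {29, 31} ∉ τ ✗.
  V = {[28=30], [29=31]}: π^{-1}(V) = {28, 29, 30, 31} ∈ τ ✓.
Open sets in the quotient: τ_Q = {{}, {[28=30], [29=31]}} (2 elements).


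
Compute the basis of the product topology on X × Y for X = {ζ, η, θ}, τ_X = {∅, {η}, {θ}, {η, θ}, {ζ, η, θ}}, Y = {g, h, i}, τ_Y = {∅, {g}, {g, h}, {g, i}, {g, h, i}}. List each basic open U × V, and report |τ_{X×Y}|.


Basis B = {∅ × ∅, {η} × {g}, {θ} × {g}, {η} × {g, h}, {η} × {g, i}, {η, θ} × {g}, {θ} × {g, h}, {θ} × {g, i}, {ζ, η, θ} × {g}, {η} × {g, h, i}, {θ} × {g, h, i}, {η, θ} × {g, h}, {η, θ} × {g, i}, {ζ, η, θ} × {g, h}, {ζ, η, θ} × {g, i}, {η, θ} × {g, h, i}, {ζ, η, θ} × {g, h, i}}; |τ_{X×Y}| = 50.

Enumerate products U × V with U ∈ τ_X, V ∈ τ_Y (deduplicated):
  ∅ × ∅ = {} (∅)
  {η} × {g} = {(η,g)}
  {θ} × {g} = {(θ,g)}
  {η} × {g, h} = {(η,g), (η,h)}
  {η} × {g, i} = {(η,g), (η,i)}
  {η, θ} × {g} = {(η,g), (θ,g)}
  {θ} × {g, h} = {(θ,g), (θ,h)}
  {θ} × {g, i} = {(θ,g), (θ,i)}
  {ζ, η, θ} × {g} = {(ζ,g), (η,g), (θ,g)}
  {η} × {g, h, i} = {(η,g), (η,h), (η,i)}
  {θ} × {g, h, i} = {(θ,g), (θ,h), (θ,i)}
  {η, θ} × {g, h} = {(η,g), (η,h), (θ,g), (θ,h)}
  {η, θ} × {g, i} = {(η,g), (η,i), (θ,g), (θ,i)}
  {ζ, η, θ} × {g, h} = {(ζ,g), (ζ,h), (η,g), (η,h), (θ,g), (θ,h)}
  {ζ, η, θ} × {g, i} = {(ζ,g), (ζ,i), (η,g), (η,i), (θ,g), (θ,i)}
  {η, θ} × {g, h, i} = {(η,g), (η,h), (η,i), (θ,g), (θ,h), (θ,i)}
  {ζ, η, θ} × {g, h, i} = {(ζ,g), (ζ,h), (ζ,i), (η,g), (η,h), (η,i), (θ,g), (θ,h), (θ,i)}
These 17 distinct sets form the basis B.
Close under arbitrary unions to get τ_{X×Y}; counting gives |τ_{X×Y}| = 50.


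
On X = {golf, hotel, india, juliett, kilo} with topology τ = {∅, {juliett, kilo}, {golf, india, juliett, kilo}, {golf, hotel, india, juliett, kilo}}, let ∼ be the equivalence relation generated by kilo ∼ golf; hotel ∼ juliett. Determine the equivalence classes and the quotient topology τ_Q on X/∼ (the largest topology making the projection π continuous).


X/∼ = {[golf=kilo], [hotel=juliett], [india]}; |τ_Q| = 2.

Equivalence classes: [golf=kilo], [hotel=juliett], [india].
Quotient map π: X → X/∼ sends golf ↦ [golf=kilo], hotel ↦ [hotel=juliett], india ↦ [india], juliett ↦ [hotel=juliett], kilo ↦ [golf=kilo].
For each subset V ⊆ X/∼, compute π^{-1}(V) ⊆ X and check whether π^{-1}(V) ∈ τ. V is open in τ_Q iff π^{-1}(V) ∈ τ.
  V = {}: π^{-1}(V) = ∅ ∈ τ ✓.
  V = {[golf=kilo]}: π^{-1}(V) = {golf, kilo} ∉ τ ✗.
  V = {[hotel=juliett]}: π^{-1}(V) = {hotel, juliett} ∉ τ ✗.
  V = {[golf=kilo], [hotel=juliett]}: π^{-1}(V) = {golf, hotel, juliett, kilo} ∉ τ ✗.
  V = {[india]}: π^{-1}(V) = {india} ∉ τ ✗.
  V = {[golf=kilo], [india]}: π^{-1}(V) = {golf, india, kilo} ∉ τ ✗.
  V = {[hotel=juliett], [india]}: π^{-1}(V) = {hotel, india, juliett} ∉ τ ✗.
  V = {[golf=kilo], [hotel=juliett], [india]}: π^{-1}(V) = {golf, hotel, india, juliett, kilo} ∈ τ ✓.
Open sets in the quotient: τ_Q = {{}, {[golf=kilo], [hotel=juliett], [india]}} (2 elements).
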